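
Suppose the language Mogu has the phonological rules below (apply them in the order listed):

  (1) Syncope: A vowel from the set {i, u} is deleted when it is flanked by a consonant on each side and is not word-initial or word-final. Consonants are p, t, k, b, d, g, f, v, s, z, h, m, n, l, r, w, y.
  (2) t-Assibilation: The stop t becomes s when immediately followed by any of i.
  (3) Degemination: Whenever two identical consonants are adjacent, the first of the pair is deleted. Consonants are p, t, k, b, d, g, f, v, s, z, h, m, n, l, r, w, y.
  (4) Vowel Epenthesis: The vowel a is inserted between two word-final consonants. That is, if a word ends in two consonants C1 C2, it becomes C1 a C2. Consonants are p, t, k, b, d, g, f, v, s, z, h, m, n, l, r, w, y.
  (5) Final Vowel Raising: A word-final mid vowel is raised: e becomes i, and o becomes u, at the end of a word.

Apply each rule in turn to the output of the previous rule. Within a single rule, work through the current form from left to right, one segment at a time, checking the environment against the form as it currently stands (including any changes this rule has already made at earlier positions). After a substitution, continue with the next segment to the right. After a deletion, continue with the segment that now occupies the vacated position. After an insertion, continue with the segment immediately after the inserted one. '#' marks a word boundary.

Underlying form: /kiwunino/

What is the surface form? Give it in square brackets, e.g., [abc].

[kwnu]

(1) Syncope: [kiwunino] → [kwnno]
(2) t-Assibilation: no change — [kwnno]
(3) Degemination: [kwnno] → [kwno]
(4) Vowel Epenthesis: no change — [kwno]
(5) Final Vowel Raising: [kwno] → [kwnu]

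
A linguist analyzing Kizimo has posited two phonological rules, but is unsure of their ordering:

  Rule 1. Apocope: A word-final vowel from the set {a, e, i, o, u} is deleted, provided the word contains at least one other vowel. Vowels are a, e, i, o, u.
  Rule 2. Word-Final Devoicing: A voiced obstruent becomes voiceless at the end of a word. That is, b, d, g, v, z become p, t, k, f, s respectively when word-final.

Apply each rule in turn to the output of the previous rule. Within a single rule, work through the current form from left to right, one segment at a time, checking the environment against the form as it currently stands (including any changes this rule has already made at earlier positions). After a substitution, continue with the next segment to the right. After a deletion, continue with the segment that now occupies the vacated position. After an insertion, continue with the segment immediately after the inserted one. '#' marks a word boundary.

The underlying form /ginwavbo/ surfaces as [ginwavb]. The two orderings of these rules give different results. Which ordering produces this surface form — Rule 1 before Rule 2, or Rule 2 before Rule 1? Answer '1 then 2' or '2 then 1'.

2 then 1

Order 1 then 2:
  1 Apocope: [ginwavbo] → [ginwavb]
  2 Word-Final Devoicing: [ginwavb] → [ginwavp]
  result: [ginwavp]
Order 2 then 1:
  2 Word-Final Devoicing: no change — [ginwavbo]
  1 Apocope: [ginwavbo] → [ginwavb]
  result: [ginwavb]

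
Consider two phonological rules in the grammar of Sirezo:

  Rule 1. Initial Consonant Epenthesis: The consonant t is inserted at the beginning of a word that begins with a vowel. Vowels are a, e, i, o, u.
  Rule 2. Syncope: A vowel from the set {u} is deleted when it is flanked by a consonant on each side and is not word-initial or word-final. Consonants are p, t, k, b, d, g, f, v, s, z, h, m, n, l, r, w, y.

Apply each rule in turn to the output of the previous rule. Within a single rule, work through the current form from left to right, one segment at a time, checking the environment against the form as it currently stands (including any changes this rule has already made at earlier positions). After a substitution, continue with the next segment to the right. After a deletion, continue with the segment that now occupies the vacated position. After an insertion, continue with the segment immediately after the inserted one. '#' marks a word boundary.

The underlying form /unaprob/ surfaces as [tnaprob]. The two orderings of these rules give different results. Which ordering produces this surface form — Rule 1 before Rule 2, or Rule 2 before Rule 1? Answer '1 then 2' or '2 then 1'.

Order 1 then 2:
  1 Initial Consonant Epenthesis: [unaprob] → [tunaprob]
  2 Syncope: [tunaprob] → [tnaprob]
  result: [tnaprob]
Order 2 then 1:
  2 Syncope: no change — [unaprob]
  1 Initial Consonant Epenthesis: [unaprob] → [tunaprob]
  result: [tunaprob]

1 then 2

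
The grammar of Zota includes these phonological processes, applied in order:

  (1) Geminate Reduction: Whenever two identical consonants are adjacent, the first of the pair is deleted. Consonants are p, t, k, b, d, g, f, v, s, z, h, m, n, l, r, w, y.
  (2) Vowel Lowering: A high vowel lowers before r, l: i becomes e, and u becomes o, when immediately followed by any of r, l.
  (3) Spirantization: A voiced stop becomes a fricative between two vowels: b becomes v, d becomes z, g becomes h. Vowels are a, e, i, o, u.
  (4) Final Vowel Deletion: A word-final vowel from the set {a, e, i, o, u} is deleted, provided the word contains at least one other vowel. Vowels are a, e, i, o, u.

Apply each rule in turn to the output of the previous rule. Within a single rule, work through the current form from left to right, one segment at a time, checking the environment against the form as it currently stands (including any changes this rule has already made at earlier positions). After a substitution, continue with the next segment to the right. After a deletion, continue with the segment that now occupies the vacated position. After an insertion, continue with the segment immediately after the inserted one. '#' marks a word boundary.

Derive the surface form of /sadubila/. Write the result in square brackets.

(1) Geminate Reduction: no change — [sadubila]
(2) Vowel Lowering: [sadubila] → [sadubela]
(3) Spirantization: [sadubela] → [sazuvela]
(4) Final Vowel Deletion: [sazuvela] → [sazuvel]

[sazuvel]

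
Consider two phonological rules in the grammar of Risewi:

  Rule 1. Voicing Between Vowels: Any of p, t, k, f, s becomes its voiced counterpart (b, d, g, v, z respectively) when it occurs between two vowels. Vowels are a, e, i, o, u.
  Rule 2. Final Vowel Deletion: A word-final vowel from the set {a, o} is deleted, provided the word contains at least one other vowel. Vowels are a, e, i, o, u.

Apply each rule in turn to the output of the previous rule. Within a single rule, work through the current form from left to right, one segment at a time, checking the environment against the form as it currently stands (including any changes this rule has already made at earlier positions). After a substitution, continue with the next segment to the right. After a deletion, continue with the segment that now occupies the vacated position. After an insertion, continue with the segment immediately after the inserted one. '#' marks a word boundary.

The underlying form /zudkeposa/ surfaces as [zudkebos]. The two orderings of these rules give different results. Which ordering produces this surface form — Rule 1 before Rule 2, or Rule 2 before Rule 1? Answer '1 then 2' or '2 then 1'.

2 then 1

Order 1 then 2:
  1 Voicing Between Vowels: [zudkeposa] → [zudkeboza]
  2 Final Vowel Deletion: [zudkeboza] → [zudkeboz]
  result: [zudkeboz]
Order 2 then 1:
  2 Final Vowel Deletion: [zudkeposa] → [zudkepos]
  1 Voicing Between Vowels: [zudkepos] → [zudkebos]
  result: [zudkebos]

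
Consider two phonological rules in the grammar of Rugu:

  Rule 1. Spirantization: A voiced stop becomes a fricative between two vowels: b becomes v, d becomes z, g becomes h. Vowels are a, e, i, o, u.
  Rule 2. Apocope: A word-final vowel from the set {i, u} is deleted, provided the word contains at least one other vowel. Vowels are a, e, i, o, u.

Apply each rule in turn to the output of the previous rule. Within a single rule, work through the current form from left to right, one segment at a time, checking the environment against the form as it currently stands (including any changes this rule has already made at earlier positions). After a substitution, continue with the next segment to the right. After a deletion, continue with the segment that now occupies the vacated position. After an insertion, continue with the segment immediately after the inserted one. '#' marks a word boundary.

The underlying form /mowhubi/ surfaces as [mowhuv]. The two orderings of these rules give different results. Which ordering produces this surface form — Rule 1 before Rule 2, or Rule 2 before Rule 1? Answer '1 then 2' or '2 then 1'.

Order 1 then 2:
  1 Spirantization: [mowhubi] → [mowhuvi]
  2 Apocope: [mowhuvi] → [mowhuv]
  result: [mowhuv]
Order 2 then 1:
  2 Apocope: [mowhubi] → [mowhub]
  1 Spirantization: no change — [mowhub]
  result: [mowhub]

1 then 2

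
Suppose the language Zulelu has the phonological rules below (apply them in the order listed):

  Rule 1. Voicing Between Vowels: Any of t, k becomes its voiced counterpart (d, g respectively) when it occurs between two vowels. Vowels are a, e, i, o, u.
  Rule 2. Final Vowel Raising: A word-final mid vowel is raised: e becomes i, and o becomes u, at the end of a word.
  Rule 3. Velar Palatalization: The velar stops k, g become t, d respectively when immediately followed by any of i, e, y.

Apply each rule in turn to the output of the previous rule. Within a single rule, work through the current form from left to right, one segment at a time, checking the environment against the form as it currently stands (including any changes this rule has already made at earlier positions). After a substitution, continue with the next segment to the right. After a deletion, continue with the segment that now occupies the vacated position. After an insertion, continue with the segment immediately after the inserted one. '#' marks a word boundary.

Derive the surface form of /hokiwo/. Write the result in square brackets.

[hodiwu]

Rule 1 Voicing Between Vowels: [hokiwo] → [hogiwo]
Rule 2 Final Vowel Raising: [hogiwo] → [hogiwu]
Rule 3 Velar Palatalization: [hogiwu] → [hodiwu]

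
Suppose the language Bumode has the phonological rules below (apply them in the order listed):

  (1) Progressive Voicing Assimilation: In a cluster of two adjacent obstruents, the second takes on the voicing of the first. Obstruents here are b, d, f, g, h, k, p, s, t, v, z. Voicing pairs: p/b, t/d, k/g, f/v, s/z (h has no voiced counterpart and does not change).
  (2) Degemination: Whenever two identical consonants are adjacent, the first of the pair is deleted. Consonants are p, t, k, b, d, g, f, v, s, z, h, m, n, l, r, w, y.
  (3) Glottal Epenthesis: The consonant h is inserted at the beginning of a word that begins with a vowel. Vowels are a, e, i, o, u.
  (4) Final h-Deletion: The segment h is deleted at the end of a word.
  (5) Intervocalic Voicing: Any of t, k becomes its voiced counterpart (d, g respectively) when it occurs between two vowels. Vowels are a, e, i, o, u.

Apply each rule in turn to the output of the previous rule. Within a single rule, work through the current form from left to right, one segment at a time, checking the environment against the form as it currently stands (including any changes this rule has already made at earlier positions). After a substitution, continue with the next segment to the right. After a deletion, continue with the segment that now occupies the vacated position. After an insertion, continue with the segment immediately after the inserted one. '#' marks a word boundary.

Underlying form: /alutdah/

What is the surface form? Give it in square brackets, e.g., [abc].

[haluda]

(1) Progressive Voicing Assimilation: [alutdah] → [aluttah]
(2) Degemination: [aluttah] → [alutah]
(3) Glottal Epenthesis: [alutah] → [halutah]
(4) Final h-Deletion: [halutah] → [haluta]
(5) Intervocalic Voicing: [haluta] → [haluda]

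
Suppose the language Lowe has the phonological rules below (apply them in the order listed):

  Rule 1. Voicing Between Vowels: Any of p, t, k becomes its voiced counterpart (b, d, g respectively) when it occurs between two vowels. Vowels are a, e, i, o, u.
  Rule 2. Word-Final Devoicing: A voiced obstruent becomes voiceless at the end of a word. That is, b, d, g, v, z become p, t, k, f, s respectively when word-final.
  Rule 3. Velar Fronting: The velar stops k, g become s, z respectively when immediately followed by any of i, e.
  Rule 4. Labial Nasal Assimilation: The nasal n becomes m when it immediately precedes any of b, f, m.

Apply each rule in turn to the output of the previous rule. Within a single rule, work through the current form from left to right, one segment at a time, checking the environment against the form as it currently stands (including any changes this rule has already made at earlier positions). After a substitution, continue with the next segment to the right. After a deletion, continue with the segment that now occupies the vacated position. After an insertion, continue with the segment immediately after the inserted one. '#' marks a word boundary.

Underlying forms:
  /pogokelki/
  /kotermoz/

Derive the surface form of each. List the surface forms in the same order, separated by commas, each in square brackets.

/pogokelki/:
  Rule 1 Voicing Between Vowels: [pogokelki] → [pogogelki]
  Rule 2 Word-Final Devoicing: no change — [pogogelki]
  Rule 3 Velar Fronting: [pogogelki] → [pogozelsi]
  Rule 4 Labial Nasal Assimilation: no change — [pogozelsi]
/kotermoz/:
  Rule 1 Voicing Between Vowels: [kotermoz] → [kodermoz]
  Rule 2 Word-Final Devoicing: [kodermoz] → [kodermos]
  Rule 3 Velar Fronting: no change — [kodermos]
  Rule 4 Labial Nasal Assimilation: no change — [kodermos]

[pogozelsi], [kodermos]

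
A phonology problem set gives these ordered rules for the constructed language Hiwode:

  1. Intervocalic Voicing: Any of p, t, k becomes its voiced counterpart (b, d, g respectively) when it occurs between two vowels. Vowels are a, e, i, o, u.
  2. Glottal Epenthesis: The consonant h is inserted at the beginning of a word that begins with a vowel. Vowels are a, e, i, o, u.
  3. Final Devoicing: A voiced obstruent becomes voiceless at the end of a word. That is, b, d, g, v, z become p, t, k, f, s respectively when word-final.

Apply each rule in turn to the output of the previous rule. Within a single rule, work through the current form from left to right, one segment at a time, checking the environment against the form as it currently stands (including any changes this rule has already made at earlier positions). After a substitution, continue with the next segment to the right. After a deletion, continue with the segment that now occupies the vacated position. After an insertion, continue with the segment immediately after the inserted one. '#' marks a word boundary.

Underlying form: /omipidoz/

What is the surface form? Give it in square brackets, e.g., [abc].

[homibidos]

1 Intervocalic Voicing: [omipidoz] → [omibidoz]
2 Glottal Epenthesis: [omibidoz] → [homibidoz]
3 Final Devoicing: [homibidoz] → [homibidos]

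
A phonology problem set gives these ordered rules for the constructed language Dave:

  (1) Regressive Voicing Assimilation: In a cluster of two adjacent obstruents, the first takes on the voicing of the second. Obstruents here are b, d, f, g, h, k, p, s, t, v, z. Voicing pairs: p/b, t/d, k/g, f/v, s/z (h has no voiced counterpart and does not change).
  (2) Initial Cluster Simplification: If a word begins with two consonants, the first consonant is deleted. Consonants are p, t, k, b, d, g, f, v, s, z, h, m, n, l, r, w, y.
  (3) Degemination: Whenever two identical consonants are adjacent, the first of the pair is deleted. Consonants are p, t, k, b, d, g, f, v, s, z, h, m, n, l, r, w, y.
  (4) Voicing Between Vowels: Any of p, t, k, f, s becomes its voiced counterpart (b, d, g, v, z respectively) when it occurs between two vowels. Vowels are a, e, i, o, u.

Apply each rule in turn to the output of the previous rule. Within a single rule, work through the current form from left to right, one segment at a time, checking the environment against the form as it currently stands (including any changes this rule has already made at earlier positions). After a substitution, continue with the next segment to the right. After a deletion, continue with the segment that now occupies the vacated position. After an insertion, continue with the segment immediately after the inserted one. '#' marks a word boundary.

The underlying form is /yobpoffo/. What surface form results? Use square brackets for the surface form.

[yobovo]

(1) Regressive Voicing Assimilation: [yobpoffo] → [yoppoffo]
(2) Initial Cluster Simplification: no change — [yoppoffo]
(3) Degemination: [yoppoffo] → [yopofo]
(4) Voicing Between Vowels: [yopofo] → [yobovo]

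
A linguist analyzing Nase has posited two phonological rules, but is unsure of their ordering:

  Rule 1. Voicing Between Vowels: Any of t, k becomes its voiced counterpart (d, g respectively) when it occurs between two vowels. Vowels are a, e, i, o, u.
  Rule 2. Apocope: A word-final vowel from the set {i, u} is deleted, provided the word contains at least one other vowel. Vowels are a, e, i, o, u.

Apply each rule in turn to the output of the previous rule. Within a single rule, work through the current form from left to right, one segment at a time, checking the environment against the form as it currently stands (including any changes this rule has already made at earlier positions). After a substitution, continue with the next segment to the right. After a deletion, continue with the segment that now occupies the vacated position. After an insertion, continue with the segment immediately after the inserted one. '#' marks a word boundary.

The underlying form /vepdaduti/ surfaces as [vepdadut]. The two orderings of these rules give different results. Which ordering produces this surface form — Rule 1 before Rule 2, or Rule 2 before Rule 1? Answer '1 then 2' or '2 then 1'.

Order 1 then 2:
  1 Voicing Between Vowels: [vepdaduti] → [vepdadudi]
  2 Apocope: [vepdadudi] → [vepdadud]
  result: [vepdadud]
Order 2 then 1:
  2 Apocope: [vepdaduti] → [vepdadut]
  1 Voicing Between Vowels: no change — [vepdadut]
  result: [vepdadut]

2 then 1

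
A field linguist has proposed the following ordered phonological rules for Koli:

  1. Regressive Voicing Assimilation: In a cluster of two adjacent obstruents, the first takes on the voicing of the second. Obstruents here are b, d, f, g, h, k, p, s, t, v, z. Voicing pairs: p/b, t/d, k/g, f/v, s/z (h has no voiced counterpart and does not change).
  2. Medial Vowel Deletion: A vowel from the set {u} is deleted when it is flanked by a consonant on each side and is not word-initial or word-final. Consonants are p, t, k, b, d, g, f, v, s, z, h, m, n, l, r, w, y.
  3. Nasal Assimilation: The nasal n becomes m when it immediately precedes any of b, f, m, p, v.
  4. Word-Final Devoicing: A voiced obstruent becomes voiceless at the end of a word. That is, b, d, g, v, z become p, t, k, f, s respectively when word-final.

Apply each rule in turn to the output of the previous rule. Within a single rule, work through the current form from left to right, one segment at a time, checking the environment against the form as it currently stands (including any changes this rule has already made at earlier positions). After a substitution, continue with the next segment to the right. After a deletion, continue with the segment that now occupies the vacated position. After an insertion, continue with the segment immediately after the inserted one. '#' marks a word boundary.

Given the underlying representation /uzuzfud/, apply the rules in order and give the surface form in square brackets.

1 Regressive Voicing Assimilation: [uzuzfud] → [uzusfud]
2 Medial Vowel Deletion: [uzusfud] → [uzsfd]
3 Nasal Assimilation: no change — [uzsfd]
4 Word-Final Devoicing: [uzsfd] → [uzsft]

[uzsft]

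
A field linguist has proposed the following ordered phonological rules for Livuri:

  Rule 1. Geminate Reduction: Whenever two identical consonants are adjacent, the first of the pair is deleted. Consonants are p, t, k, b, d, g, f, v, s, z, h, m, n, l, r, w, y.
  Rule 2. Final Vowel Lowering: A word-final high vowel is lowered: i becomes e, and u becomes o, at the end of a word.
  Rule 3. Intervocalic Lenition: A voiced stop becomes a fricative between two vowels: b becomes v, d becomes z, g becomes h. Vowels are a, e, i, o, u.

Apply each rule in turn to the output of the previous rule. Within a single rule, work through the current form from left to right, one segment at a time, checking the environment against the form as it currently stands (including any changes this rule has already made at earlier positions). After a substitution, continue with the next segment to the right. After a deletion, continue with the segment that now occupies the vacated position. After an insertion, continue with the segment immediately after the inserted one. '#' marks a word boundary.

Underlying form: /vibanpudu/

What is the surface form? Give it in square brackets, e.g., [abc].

[vivanpuzo]

Rule 1 Geminate Reduction: no change — [vibanpudu]
Rule 2 Final Vowel Lowering: [vibanpudu] → [vibanpudo]
Rule 3 Intervocalic Lenition: [vibanpudo] → [vivanpuzo]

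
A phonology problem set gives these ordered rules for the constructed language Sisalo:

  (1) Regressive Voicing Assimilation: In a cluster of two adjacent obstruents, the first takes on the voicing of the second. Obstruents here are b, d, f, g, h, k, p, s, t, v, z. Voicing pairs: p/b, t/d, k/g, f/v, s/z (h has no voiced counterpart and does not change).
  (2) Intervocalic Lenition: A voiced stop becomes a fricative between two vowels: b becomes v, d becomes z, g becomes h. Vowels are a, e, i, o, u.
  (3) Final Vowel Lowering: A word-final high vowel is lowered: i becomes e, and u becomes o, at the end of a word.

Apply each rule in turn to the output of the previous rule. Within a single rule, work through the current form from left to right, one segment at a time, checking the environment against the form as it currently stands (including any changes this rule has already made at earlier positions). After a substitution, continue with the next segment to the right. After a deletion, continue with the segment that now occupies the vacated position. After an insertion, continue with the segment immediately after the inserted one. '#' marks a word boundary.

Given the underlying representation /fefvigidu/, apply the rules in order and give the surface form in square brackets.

[fevvihizo]

(1) Regressive Voicing Assimilation: [fefvigidu] → [fevvigidu]
(2) Intervocalic Lenition: [fevvigidu] → [fevvihizu]
(3) Final Vowel Lowering: [fevvihizu] → [fevvihizo]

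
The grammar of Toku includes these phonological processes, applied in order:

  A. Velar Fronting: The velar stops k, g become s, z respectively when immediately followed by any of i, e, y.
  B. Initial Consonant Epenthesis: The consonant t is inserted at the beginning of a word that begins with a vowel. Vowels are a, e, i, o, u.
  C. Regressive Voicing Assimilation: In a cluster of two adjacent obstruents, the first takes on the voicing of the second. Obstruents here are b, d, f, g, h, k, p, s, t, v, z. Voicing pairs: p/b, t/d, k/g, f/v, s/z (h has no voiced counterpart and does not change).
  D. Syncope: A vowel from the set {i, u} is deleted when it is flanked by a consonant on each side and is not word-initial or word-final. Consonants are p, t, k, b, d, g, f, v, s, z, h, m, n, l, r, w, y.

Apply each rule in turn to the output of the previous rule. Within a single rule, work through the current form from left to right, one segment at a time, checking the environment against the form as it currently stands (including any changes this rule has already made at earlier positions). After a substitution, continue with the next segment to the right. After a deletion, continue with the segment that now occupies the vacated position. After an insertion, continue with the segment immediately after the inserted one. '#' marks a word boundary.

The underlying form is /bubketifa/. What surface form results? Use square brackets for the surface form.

A Velar Fronting: [bubketifa] → [bubsetifa]
B Initial Consonant Epenthesis: no change — [bubsetifa]
C Regressive Voicing Assimilation: [bubsetifa] → [bupsetifa]
D Syncope: [bupsetifa] → [bpsetfa]

[bpsetfa]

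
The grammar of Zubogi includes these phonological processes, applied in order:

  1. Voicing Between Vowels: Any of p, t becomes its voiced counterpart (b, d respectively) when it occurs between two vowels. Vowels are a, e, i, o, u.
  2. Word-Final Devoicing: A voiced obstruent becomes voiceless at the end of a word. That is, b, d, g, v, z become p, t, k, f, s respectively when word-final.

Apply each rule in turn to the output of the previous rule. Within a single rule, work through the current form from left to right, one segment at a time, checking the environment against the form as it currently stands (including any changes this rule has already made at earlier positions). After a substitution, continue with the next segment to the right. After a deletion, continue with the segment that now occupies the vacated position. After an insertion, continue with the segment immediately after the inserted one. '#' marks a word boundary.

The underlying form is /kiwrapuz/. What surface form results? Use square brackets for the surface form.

[kiwrabus]

1 Voicing Between Vowels: [kiwrapuz] → [kiwrabuz]
2 Word-Final Devoicing: [kiwrabuz] → [kiwrabus]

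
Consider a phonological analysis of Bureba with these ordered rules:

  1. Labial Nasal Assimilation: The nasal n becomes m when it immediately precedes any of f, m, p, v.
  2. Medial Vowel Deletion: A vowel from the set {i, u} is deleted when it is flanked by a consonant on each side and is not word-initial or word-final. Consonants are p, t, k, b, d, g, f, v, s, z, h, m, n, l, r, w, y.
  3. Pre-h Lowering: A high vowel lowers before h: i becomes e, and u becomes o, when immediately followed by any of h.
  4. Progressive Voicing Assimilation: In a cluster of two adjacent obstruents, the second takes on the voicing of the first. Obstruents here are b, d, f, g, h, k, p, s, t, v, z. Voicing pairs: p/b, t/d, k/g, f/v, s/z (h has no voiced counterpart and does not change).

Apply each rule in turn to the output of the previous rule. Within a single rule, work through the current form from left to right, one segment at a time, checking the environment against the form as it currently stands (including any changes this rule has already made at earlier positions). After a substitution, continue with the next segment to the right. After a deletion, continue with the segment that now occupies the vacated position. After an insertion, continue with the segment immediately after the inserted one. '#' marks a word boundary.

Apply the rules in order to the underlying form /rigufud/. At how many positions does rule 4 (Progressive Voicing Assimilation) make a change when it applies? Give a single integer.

1

1 Labial Nasal Assimilation: no change — [rigufud]
2 Medial Vowel Deletion: [rigufud] → [rgfd]
3 Pre-h Lowering: no change — [rgfd]
4 Progressive Voicing Assimilation: [rgfd] → [rgvd]
Rule 4 changed 1 position(s).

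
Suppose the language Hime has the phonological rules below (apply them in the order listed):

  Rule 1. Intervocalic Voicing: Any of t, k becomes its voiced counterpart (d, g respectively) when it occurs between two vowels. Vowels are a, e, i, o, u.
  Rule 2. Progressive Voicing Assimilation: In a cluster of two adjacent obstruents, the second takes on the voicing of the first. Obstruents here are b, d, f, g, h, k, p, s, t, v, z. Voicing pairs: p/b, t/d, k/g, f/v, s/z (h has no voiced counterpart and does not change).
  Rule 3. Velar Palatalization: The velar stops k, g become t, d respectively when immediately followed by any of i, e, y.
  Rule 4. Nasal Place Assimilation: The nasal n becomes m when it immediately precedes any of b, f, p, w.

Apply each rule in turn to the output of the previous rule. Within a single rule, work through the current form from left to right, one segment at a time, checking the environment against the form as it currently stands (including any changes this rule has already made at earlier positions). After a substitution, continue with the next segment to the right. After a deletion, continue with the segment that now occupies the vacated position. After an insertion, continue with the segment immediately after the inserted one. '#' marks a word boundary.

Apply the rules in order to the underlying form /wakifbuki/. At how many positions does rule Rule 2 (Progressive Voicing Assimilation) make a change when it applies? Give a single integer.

1

Rule 1 Intervocalic Voicing: [wakifbuki] → [wagifbugi]
Rule 2 Progressive Voicing Assimilation: [wagifbugi] → [wagifpugi]
Rule 3 Velar Palatalization: [wagifpugi] → [wadifpudi]
Rule 4 Nasal Place Assimilation: no change — [wadifpudi]
Rule Rule 2 changed 1 position(s).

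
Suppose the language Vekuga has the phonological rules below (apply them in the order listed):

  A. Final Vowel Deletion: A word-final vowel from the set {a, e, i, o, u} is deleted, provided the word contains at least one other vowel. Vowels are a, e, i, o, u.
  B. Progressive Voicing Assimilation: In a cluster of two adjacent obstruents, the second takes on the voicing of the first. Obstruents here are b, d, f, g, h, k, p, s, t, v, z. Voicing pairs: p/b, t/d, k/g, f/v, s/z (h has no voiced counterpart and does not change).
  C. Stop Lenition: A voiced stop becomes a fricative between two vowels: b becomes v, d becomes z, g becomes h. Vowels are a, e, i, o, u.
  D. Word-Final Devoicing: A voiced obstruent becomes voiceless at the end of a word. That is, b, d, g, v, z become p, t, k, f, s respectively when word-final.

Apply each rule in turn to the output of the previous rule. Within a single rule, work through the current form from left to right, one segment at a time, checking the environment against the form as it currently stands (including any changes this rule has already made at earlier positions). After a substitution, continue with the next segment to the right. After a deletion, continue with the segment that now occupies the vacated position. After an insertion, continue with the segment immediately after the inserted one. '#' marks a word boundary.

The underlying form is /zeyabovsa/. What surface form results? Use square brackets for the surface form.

A Final Vowel Deletion: [zeyabovsa] → [zeyabovs]
B Progressive Voicing Assimilation: [zeyabovs] → [zeyabovz]
C Stop Lenition: [zeyabovz] → [zeyavovz]
D Word-Final Devoicing: [zeyavovz] → [zeyavovs]

[zeyavovs]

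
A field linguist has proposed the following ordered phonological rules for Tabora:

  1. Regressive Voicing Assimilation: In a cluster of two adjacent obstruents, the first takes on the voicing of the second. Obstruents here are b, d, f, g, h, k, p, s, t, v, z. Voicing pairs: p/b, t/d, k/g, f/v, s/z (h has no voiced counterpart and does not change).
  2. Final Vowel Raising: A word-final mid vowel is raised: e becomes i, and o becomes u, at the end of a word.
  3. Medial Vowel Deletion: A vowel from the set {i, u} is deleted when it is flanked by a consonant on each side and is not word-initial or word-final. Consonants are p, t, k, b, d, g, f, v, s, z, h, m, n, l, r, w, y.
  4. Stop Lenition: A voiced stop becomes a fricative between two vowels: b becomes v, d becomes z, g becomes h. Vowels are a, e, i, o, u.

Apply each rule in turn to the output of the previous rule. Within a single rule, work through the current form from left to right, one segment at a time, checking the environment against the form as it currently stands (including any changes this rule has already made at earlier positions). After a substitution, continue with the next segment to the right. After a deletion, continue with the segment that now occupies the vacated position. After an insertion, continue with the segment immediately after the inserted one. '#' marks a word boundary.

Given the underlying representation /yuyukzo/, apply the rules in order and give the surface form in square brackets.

[yygzu]

1 Regressive Voicing Assimilation: [yuyukzo] → [yuyugzo]
2 Final Vowel Raising: [yuyugzo] → [yuyugzu]
3 Medial Vowel Deletion: [yuyugzu] → [yygzu]
4 Stop Lenition: no change — [yygzu]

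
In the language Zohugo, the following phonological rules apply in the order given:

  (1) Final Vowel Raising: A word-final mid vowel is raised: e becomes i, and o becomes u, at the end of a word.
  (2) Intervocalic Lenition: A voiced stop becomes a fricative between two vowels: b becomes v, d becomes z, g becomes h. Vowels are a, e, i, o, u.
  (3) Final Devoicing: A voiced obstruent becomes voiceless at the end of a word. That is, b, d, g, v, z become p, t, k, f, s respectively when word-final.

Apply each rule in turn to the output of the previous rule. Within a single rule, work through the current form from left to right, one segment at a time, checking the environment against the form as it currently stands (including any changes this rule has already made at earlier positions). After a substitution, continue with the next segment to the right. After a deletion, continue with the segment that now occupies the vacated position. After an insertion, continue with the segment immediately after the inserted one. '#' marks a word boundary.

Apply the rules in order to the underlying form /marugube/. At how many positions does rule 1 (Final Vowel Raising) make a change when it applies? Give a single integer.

1

(1) Final Vowel Raising: [marugube] → [marugubi]
(2) Intervocalic Lenition: [marugubi] → [maruhuvi]
(3) Final Devoicing: no change — [maruhuvi]
Rule 1 changed 1 position(s).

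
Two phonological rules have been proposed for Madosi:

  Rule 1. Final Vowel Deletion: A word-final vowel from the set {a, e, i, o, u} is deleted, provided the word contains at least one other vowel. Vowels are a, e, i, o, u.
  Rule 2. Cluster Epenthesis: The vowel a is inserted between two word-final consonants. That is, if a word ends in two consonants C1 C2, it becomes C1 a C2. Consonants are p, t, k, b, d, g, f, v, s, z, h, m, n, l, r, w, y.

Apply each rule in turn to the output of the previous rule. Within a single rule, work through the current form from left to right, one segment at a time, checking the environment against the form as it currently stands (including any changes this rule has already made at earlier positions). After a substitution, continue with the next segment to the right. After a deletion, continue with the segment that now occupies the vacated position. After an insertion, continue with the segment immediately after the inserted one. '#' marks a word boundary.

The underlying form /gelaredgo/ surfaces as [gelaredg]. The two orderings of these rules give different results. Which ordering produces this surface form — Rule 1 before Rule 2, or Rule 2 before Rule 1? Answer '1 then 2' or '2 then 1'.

Order 1 then 2:
  1 Final Vowel Deletion: [gelaredgo] → [gelaredg]
  2 Cluster Epenthesis: [gelaredg] → [gelaredag]
  result: [gelaredag]
Order 2 then 1:
  2 Cluster Epenthesis: no change — [gelaredgo]
  1 Final Vowel Deletion: [gelaredgo] → [gelaredg]
  result: [gelaredg]

2 then 1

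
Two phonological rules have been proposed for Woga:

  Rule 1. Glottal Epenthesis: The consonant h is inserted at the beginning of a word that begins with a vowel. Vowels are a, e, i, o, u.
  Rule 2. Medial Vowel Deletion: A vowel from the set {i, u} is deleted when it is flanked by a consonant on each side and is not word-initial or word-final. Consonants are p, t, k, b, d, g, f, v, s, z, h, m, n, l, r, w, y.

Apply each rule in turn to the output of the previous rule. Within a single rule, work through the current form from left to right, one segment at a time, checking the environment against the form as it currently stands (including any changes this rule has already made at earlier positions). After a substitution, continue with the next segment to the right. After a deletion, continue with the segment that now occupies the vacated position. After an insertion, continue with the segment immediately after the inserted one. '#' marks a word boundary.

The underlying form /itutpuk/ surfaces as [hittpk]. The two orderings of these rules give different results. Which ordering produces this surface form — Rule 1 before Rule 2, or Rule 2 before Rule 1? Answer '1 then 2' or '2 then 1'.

2 then 1

Order 1 then 2:
  1 Glottal Epenthesis: [itutpuk] → [hitutpuk]
  2 Medial Vowel Deletion: [hitutpuk] → [httpk]
  result: [httpk]
Order 2 then 1:
  2 Medial Vowel Deletion: [itutpuk] → [ittpk]
  1 Glottal Epenthesis: [ittpk] → [hittpk]
  result: [hittpk]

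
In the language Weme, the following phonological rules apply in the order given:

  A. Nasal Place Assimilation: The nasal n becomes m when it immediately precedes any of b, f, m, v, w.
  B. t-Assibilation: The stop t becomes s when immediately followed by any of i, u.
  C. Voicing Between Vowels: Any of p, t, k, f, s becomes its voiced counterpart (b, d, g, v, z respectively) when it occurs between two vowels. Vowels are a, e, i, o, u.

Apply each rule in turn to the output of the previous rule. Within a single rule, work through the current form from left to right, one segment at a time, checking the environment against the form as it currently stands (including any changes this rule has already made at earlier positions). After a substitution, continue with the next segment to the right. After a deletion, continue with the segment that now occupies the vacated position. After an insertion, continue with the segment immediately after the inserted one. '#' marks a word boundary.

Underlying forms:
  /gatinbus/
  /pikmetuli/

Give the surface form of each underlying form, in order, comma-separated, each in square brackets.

[gazimbus], [pikmezuli]

/gatinbus/:
  A Nasal Place Assimilation: [gatinbus] → [gatimbus]
  B t-Assibilation: [gatimbus] → [gasimbus]
  C Voicing Between Vowels: [gasimbus] → [gazimbus]
/pikmetuli/:
  A Nasal Place Assimilation: no change — [pikmetuli]
  B t-Assibilation: [pikmetuli] → [pikmesuli]
  C Voicing Between Vowels: [pikmesuli] → [pikmezuli]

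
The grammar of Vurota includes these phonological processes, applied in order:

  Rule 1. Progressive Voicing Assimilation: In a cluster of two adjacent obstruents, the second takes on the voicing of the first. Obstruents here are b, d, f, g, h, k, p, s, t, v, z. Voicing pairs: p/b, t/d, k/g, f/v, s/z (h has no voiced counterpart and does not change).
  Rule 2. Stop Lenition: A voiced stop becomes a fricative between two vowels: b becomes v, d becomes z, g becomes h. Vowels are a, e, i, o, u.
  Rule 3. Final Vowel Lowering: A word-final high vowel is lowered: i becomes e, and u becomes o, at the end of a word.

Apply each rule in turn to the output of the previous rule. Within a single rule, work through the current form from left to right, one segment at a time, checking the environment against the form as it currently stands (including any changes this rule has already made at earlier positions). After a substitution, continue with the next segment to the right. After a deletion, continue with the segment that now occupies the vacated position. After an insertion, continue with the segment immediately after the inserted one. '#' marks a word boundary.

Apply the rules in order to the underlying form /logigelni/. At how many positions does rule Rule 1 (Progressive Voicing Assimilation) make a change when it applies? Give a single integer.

Rule 1 Progressive Voicing Assimilation: no change — [logigelni]
Rule 2 Stop Lenition: [logigelni] → [lohihelni]
Rule 3 Final Vowel Lowering: [lohihelni] → [lohihelne]
Rule Rule 1 changed 0 position(s).

0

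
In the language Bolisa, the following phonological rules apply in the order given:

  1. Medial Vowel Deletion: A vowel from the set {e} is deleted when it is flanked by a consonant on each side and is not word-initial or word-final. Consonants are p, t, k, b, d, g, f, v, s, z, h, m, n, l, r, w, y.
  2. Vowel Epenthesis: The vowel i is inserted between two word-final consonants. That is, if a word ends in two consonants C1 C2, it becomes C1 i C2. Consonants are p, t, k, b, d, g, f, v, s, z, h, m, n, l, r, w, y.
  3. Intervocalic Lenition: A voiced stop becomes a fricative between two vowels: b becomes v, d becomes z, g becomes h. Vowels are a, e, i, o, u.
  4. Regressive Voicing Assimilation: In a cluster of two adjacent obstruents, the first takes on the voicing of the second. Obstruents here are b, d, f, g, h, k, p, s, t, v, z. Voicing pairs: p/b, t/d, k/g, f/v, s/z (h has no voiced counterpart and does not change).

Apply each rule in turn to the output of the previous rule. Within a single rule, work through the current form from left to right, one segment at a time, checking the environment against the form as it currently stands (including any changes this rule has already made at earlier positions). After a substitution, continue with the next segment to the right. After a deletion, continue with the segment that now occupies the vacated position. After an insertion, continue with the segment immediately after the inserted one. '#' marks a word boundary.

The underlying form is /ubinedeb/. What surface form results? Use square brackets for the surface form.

[uvindib]

1 Medial Vowel Deletion: [ubinedeb] → [ubindb]
2 Vowel Epenthesis: [ubindb] → [ubindib]
3 Intervocalic Lenition: [ubindib] → [uvindib]
4 Regressive Voicing Assimilation: no change — [uvindib]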